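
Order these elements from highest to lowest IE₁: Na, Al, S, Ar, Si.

Ar, S, Si, Al, Na

Na is in period 3, group 1; Al is in period 3, group 13; Si is in period 3, group 14; S is in period 3, group 16; Ar is in period 3, group 18.
Removing the outermost electron gets harder across a period and easier down a group.
All lie in period 3, so first ionization energy increases left to right.
So from highest to lowest: Ar > S > Si > Al > Na.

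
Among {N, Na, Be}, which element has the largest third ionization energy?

IE_3 is the cost of taking one more electron from the +2 cation: N²⁺ still has 3 valence electrons; Na²⁺ is already 1 electron into the core; Be²⁺ is the bare [He] core.
Core electrons are held far more tightly than valence electrons, so Na and Be top the IE_3 order.
Approximate IE_3 values (kJ/mol): N 4578, Na 6910, Be 14849.
Hence IE_3: N < Na < Be.

Be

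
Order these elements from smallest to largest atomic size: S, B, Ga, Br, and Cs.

B < S < Br < Ga < Cs

B is in period 2, group 13; S is in period 3, group 16; Ga is in period 4, group 13; Br is in period 4, group 17; Cs is in period 6, group 1.
Radius decreases left→right (rising Z_eff, same n) and increases top→bottom (higher n).
Here both period and group differ, so the two effects have to be weighed against each other.
S > B: the two effects oppose for this pair; the down-group effect wins (103 vs 85 pm).
Br > S: the two effects oppose for this pair; the down-group effect wins (114 vs 103 pm).
Ga > Br: Ga lies to the left of Br in period 4, so the across-period effect alone puts Ga larger.
Cs > Ga: relative to Ga, both the across-period and down-group shifts push Cs's atomic radius up.
Approximate values (pm): B 85, S 103, Ga 124, Br 114, Cs 232.
So from smallest to largest: B < S < Br < Ga < Cs.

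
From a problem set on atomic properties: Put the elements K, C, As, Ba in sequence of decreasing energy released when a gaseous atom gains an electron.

C > As > K > Ba

C is in period 2, group 14; K is in period 4, group 1; As is in period 4, group 15; Ba is in period 6, group 2.
Electron affinity generally becomes more exothermic across a period toward the halogens and less exothermic down a group.
These span different periods and groups, so the two trends combine.
K > Ba: period and group pull opposite ways; the down-group shift dominates (48 vs 14 kJ/mol).
As > K: both are in period 4; the period trend gives As the larger value.
C > As: the two effects oppose for this pair; the down-group effect wins (122 vs 78 kJ/mol).
Tabulated electron affinity (kJ/mol): C 122, K 48, As 78, Ba 14.
So from highest to lowest: C > As > K > Ba.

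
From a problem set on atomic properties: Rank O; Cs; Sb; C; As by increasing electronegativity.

Cs < Sb < As < C < O

C is in period 2, group 14; O is in period 2, group 16; As is in period 4, group 15; Sb is in period 5, group 15; Cs is in period 6, group 1.
Electronegativity increases across a period and decreases down a group, tracking effective nuclear charge and atomic size.
These span different periods and groups, so the two trends combine.
Sb > Cs: relative to Cs, both the across-period and down-group shifts push Sb's electronegativity up.
As > Sb: As sits above Sb in group 15, so the down-group effect alone puts As higher.
C > As: the two effects oppose for this pair; the down-group effect wins (2.55 vs 2.18).
O > C: both are in period 2; the period trend gives O the larger value.
Approximate values (Pauling): C 2.55, O 3.44, As 2.18, Sb 2.05, Cs 0.79.
So from lowest to highest: Cs < Sb < As < C < O.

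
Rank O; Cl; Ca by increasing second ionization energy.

Ca, Cl, O

After 1 electron has been removed, what remains? O⁺ still has 5 valence electrons; Cl⁺ still has 6 valence electrons; Ca⁺ still has 1 valence electron.
All are still removing valence electrons, so compare the +1 ions as you would atoms: IE_2 generally rises across a period (higher Z_eff) and falls down a group (larger shell), subject to the usual subshell exceptions.
Valence configurations: O⁺ [He]2s²2p³, Cl⁺ [Ne]3s²3p⁴, Ca⁺ [Ar]4s¹.
Tabulated IE_2 (kJ/mol): O 3388, Cl 2298, Ca 1145.
So the second ionization energies run Ca < Cl < O.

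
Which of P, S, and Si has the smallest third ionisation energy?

P

Consider each +2 ion: P²⁺ still has 3 valence electrons; S²⁺ still has 4 valence electrons; Si²⁺ still has 2 valence electrons.
All are still removing valence electrons, so compare the +2 ions as you would atoms: IE_3 generally rises across a period (higher Z_eff) and falls down a group (larger shell), subject to the usual subshell exceptions.
Valence configurations: P²⁺ [Ne]3s²3p¹, S²⁺ [Ne]3s²3p², Si²⁺ [Ne]3s².
P²⁺ loses a lone 3p electron whereas Si²⁺ must break into a filled 3s² pair, so IE_3(Si) > IE_3(P) even though P has the higher nuclear charge.
Approximate IE_3 values (kJ/mol): P 2914, S 3357, Si 3232.
So the third ionization energies run P < Si < S.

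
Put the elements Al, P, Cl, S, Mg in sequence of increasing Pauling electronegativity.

Mg is in period 3, group 2; Al is in period 3, group 13; P is in period 3, group 15; S is in period 3, group 16; Cl is in period 3, group 17.
Smaller atoms with higher effective nuclear charge are more electronegative.
All lie in period 3, so electronegativity increases left to right.
So from lowest to highest: Mg < Al < P < S < Cl.

Mg, Al, P, S, Cl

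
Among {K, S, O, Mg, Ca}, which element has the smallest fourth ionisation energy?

S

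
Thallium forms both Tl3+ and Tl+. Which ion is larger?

Tl+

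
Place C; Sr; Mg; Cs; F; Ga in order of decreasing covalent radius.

Cs, Sr, Mg, Ga, C, F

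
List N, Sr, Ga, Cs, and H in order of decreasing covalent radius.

Cs > Sr > Ga > N > H

H is in period 1, group 1; N is in period 2, group 15; Ga is in period 4, group 13; Sr is in period 5, group 2; Cs is in period 6, group 1.
Radius decreases left→right (rising Z_eff, same n) and increases top→bottom (higher n).
These span different periods and groups, so the two trends combine.
N > H: the two effects oppose for this pair; the down-group effect wins (71 vs 32 pm).
Ga > N: relative to N, both the across-period and down-group shifts push Ga's atomic radius up.
Sr > Ga: relative to Ga, both the across-period and down-group shifts push Sr's atomic radius up.
Cs > Sr: both effects reinforce here, so Cs is clearly the larger of the two.
Approximate values (pm): H 32, N 71, Ga 124, Sr 185, Cs 232.
So from largest to smallest: Cs > Sr > Ga > N > H.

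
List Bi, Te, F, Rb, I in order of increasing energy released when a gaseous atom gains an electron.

EA tends to increase across a period and decrease down a group, though the pattern is less regular than for IE or radius.
These span different periods and groups, so the two trends combine.
Bi > Rb: the two effects oppose for this pair; the across-period effect wins (91 vs 47 kJ/mol).
Te > Bi: both effects reinforce here, so Te is clearly the higher of the two.
I > Te: both are in period 5; the period trend gives I the larger value.
F > I: F sits above I in group 17, so the down-group effect alone puts F higher.
For reference (kJ/mol): F 328, Rb 47, Te 190, I 295, Bi 91.
So from lowest to highest: Rb < Bi < Te < I < F.

Rb, Bi, Te, I, F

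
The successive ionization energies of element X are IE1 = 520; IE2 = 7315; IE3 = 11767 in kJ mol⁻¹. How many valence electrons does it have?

1

Look for the largest jump between consecutive ionization energies: IE2/IE1 ≈ 14.1, far larger than any earlier ratio.
That jump marks the point where a core electron is being removed. So the atom has 1 valence electron.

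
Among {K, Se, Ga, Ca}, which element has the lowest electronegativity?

K

EN rises left→right (higher Z_eff, smaller atoms) and falls top→bottom (larger, more shielded atoms).
All lie in period 4, so electronegativity increases left to right.
The lowest electronegativity among these belongs to K.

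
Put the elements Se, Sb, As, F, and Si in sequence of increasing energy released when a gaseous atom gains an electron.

EA tends to increase across a period and decrease down a group, though the pattern is less regular than for IE or radius.
Neither a single period nor a single group — weigh both effects.
Sb > As: this pair runs against the simple trend — see the exception note.
Si > Sb: the two effects oppose for this pair; the down-group effect wins (134 vs 103 kJ/mol).
Se > Si: period and group pull opposite ways; the across-period shift dominates (195 vs 134 kJ/mol).
F > Se: both effects reinforce here, so F is clearly the higher of the two.
Note the exception: Sb has a higher electron affinity than As, contrary to the simple trend — both are half-filled np³, but the pairing/repulsion penalty for the added electron shrinks as the p orbitals become larger and more diffuse down the group, and for Sb that outweighs the weaker nuclear attraction.
Tabulated electron affinity (kJ/mol): F 328, Si 134, As 78, Se 195, Sb 103.
So from lowest to highest: As < Sb < Si < Se < F.

As < Sb < Si < Se < F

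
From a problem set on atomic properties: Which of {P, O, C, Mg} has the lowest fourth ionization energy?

P

After 3 electrons have been removed, what remains? P³⁺ still has 2 valence electrons; O³⁺ still has 3 valence electrons; C³⁺ still has 1 valence electron; Mg³⁺ is already 1 electron into the core.
Core electrons are held far more tightly than valence electrons, so Mg tops the IE_4 order.
Valence configurations: P³⁺ [Ne]3s², O³⁺ [He]2s²2p¹, C³⁺ [He]2s¹.
Tabulated IE_4 (kJ/mol): P 4964, O 7469, C 6223, Mg 10543.
So the fourth ionization energies run P < C < O < Mg.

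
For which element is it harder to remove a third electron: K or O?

After 2 electrons have been removed, what remains? K²⁺ is already 1 electron into the core; O²⁺ still has 4 valence electrons.
Usually core removal costs more than valence removal, but here the competition is close: a tightly held n=2 valence electron can cost more to remove than an n=3 core electron, so the actual values have to decide it.
Approximate IE_3 values (kJ/mol): K 4420, O 5300.
Hence IE_3: K < O.

O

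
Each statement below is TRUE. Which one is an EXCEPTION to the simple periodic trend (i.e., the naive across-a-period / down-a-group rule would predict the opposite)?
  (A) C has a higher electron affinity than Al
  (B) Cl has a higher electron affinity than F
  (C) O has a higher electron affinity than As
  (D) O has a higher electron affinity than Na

(B)

The general trend: electron affinity increases across a period and decreases down a group.
(A) C (period 2, group 14) vs Al (period 3, group 13): the stated order agrees with the simple trend.
(B) Cl (period 3, group 17) vs F (period 2, group 17): the stated order contradicts the simple trend.
(C) O (period 2, group 16) vs As (period 4, group 15): the stated order agrees with the simple trend.
(D) O (period 2, group 16) vs Na (period 3, group 1): the stated order agrees with the simple trend.
The exception is (B): F's small 2p subshell makes the incoming electron feel strong e⁻–e⁻ repulsion, so Cl actually releases more energy on gaining an electron.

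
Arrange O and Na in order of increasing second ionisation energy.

The second ionization energy removes an electron from the +1 ion. For each element: O⁺ still has 5 valence electrons; Na⁺ is the bare [Ne] core.
Pulling an electron out of a noble-gas core costs far more than removing a remaining valence electron, so Na sits at the high end of IE_2.
Approximate IE_2 values (kJ/mol): O 3388, Na 4562.
Hence IE_2: O < Na.

O < Na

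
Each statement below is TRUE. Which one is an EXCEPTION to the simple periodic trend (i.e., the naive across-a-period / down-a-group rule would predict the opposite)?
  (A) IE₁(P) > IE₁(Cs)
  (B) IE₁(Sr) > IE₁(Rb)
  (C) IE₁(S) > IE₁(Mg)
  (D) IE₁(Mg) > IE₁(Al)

The general trend: IE₁ increases across a period and decreases down a group.
(A) P (period 3, group 15) vs Cs (period 6, group 1): the stated order agrees with the simple trend.
(B) Sr (period 5, group 2) vs Rb (period 5, group 1): the stated order agrees with the simple trend.
(C) S (period 3, group 16) vs Mg (period 3, group 2): the stated order agrees with the simple trend.
(D) Mg (period 3, group 2) vs Al (period 3, group 13): the stated order contradicts the simple trend.
The exception is (D): Al's single 3p electron is easier to remove than one from Mg's filled 3s².

(D)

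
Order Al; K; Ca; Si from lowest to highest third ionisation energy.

After 2 electrons have been removed, what remains? Al²⁺ still has 1 valence electron; K²⁺ is already 1 electron into the core; Ca²⁺ is the bare [Ar] core; Si²⁺ still has 2 valence electrons.
Core electrons are held far more tightly than valence electrons, so K and Ca top the IE_3 order.
Valence configurations: Al²⁺ [Ne]3s¹, Si²⁺ [Ne]3s².
The numbers (kJ/mol): Al 2745, K 4420, Ca 4912, Si 3232.
So the third ionization energies run Al < Si < K < Ca.

Al < Si < K < Ca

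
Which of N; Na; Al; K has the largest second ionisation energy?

IE_2 is the cost of taking one more electron from the +1 cation: N⁺ still has 4 valence electrons; Na⁺ is the bare [Ne] core; Al⁺ still has 2 valence electrons; K⁺ is the bare [Ar] core.
Pulling an electron out of a noble-gas core costs far more than removing a remaining valence electron, so K and Na sit at the high end of IE_2.
Valence configurations: N⁺ [He]2s²2p², Al⁺ [Ne]3s².
Approximate IE_2 values (kJ/mol): N 2856, Na 4562, Al 1817, K 3052.
Overall IE_2 order: Al < N < K < Na.

Na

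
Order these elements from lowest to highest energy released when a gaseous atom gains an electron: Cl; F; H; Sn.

H < Sn < F < Cl

Electron affinity generally becomes more exothermic across a period toward the halogens and less exothermic down a group.
Neither a single period nor a single group — weigh both effects.
Sn > H: the two effects oppose for this pair; the across-period effect wins (107 vs 73 kJ/mol).
F > Sn: relative to Sn, both the across-period and down-group shifts push F's electron affinity up.
Cl > F: this pair runs against the simple trend — see the exception note.
Note the exception: Cl has a higher electron affinity than F, contrary to the simple trend — F's small 2p subshell makes the incoming electron feel strong e⁻–e⁻ repulsion, so Cl actually releases more energy on gaining an electron.
For reference (kJ/mol): H 73, F 328, Cl 349, Sn 107.
So from lowest to highest: H < Sn < F < Cl.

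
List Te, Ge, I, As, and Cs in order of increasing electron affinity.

Ge is in period 4, group 14; As is in period 4, group 15; Te is in period 5, group 16; I is in period 5, group 17; Cs is in period 6, group 1.
Adding an electron releases more energy for atoms nearer the top right (short of the noble gases).
Neither a single period nor a single group — weigh both effects.
As > Cs: relative to Cs, both the across-period and down-group shifts push As's electron affinity up.
Ge > As: this pair runs against the simple trend — see the exception note.
Te > Ge: the two effects oppose for this pair; the across-period effect wins (190 vs 119 kJ/mol).
I > Te: I lies to the right of Te in period 5, so the across-period effect alone puts I higher.
Note the exception: Ge has a higher electron affinity than As, contrary to the simple trend — adding an electron to As's half-filled 4p³ is unfavourable, so Ge (4p²) has the more exothermic EA.
Approximate values (kJ/mol): Ge 119, As 78, Te 190, I 295, Cs 46.
So from lowest to highest: Cs < As < Ge < Te < I.

Cs < As < Ge < Te < I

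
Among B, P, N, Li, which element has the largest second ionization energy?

Li

Consider each +1 ion: B⁺ still has 2 valence electrons; P⁺ still has 4 valence electrons; N⁺ still has 4 valence electrons; Li⁺ is the bare [He] core.
Core electrons are held far more tightly than valence electrons, so Li tops the IE_2 order.
Valence configurations: B⁺ [He]2s², P⁺ [Ne]3s²3p², N⁺ [He]2s²2p².
Approximate IE_2 values (kJ/mol): B 2427, P 1907, N 2856, Li 7298.
Putting it together, IE_2: P < B < N < Li.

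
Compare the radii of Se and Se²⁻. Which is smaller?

Se

Forming Se²⁻ adds 2 electrons to Se. More electron–electron repulsion in the same shell, with unchanged nuclear charge, lets the cloud expand.
An anion is larger than its parent atom: Se²⁻ > Se.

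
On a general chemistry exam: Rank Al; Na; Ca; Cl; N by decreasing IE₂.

Na, N, Cl, Al, Ca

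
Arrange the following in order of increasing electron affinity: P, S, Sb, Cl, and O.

P < Sb < O < S < Cl

Atoms with high Z_eff and room in the valence shell (especially the halogens) have the most exothermic electron affinities.
Here both period and group differ, so the two effects have to be weighed against each other.
Sb > P: this pair runs against the simple trend — see the exception note.
O > Sb: relative to Sb, both the across-period and down-group shifts push O's electron affinity up.
S > O: this pair runs against the simple trend — see the exception note.
Cl > S: both are in period 3; the period trend gives Cl the larger value.
Note the exception: Sb has a higher electron affinity than P, contrary to the simple trend — both are half-filled np³, but the pairing/repulsion penalty for the added electron shrinks as the p orbitals become larger and more diffuse down the group, and for Sb that outweighs the weaker nuclear attraction.
Note the exception: S has a higher electron affinity than O, contrary to the simple trend — the compact 2p subshell of O repels the added electron more than S's larger 3p does.
Tabulated electron affinity (kJ/mol): O 141, P 72, S 200, Cl 349, Sb 103.
So from lowest to highest: P < Sb < O < S < Cl.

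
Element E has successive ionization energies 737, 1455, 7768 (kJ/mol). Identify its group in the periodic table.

Look for the largest jump between consecutive ionization energies: IE3/IE2 ≈ 5.3, far larger than any earlier ratio.
That jump marks the point where a core electron is being removed. So the atom has 2 valence electrons.
A main-group element with 2 valence electrons is in group 2.

Group 2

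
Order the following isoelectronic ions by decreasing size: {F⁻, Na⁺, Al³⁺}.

F⁻ > Na⁺ > Al³⁺

All of these have 10 electrons, so size is governed by nuclear charge alone: the more protons, the stronger the pull on the same electron cloud, and the smaller the ion.
Nuclear charges: Al³⁺ (Z=13), Na⁺ (Z=11), F⁻ (Z=9).
Largest to smallest: F⁻ > Na⁺ > Al³⁺.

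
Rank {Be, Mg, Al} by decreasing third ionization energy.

IE_3 is the cost of taking one more electron from the +2 cation: Be²⁺ is the bare [He] core; Mg²⁺ is the bare [Ne] core; Al²⁺ still has 1 valence electron.
Core electrons are held far more tightly than valence electrons, so Mg and Be top the IE_3 order.
The numbers (kJ/mol): Be 14849, Mg 7733, Al 2745.
Overall IE_3 order: Al < Mg < Be.

Be, Mg, Al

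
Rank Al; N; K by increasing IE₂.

After 1 electron has been removed, what remains? Al⁺ still has 2 valence electrons; N⁺ still has 4 valence electrons; K⁺ is the bare [Ar] core.
Breaking into a closed-shell core is much more expensive than removing a leftover valence electron — K has the largest IE_2 here.
Valence configurations: Al⁺ [Ne]3s², N⁺ [He]2s²2p².
The numbers (kJ/mol): Al 1817, N 2856, K 3052.
So the second ionization energies run Al < N < K.

Al, N, K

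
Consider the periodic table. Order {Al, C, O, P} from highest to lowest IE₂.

IE_2 is the cost of taking one more electron from the +1 cation: Al⁺ still has 2 valence electrons; C⁺ still has 3 valence electrons; O⁺ still has 5 valence electrons; P⁺ still has 4 valence electrons.
All are still removing valence electrons, so compare the +1 ions as you would atoms: IE_2 generally rises across a period (higher Z_eff) and falls down a group (larger shell), subject to the usual subshell exceptions.
Valence configurations: Al⁺ [Ne]3s², C⁺ [He]2s²2p¹, O⁺ [He]2s²2p³, P⁺ [Ne]3s²3p².
Tabulated IE_2 (kJ/mol): Al 1817, C 2353, O 3388, P 1907.
Hence IE_2: Al < P < C < O.

O, C, P, Al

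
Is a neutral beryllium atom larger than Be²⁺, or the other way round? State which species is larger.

Forming Be²⁺ removes 2 electrons from Be. Fewer electrons for the same nuclear charge means less shielding and a higher Z_eff on the remaining electrons, and for main-group metals the entire outer shell is lost.
A cation is smaller than its parent atom: Be²⁺ < Be.

Be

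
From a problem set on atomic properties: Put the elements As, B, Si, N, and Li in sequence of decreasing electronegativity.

Li is in period 2, group 1; B is in period 2, group 13; N is in period 2, group 15; Si is in period 3, group 14; As is in period 4, group 15.
EN rises left→right (higher Z_eff, smaller atoms) and falls top→bottom (larger, more shielded atoms).
Neither a single period nor a single group — weigh both effects.
Si > Li: the two effects oppose for this pair; the across-period effect wins (1.90 vs 0.98).
B > Si: period and group pull opposite ways; the down-group shift dominates (2.04 vs 1.90).
As > B: period and group pull opposite ways; the across-period shift dominates (2.18 vs 2.04).
N > As: N sits above As in group 15, so the down-group effect alone puts N higher.
For reference (Pauling): Li 0.98, B 2.04, N 3.04, Si 1.90, As 2.18.
So from highest to lowest: N > As > B > Si > Li.

N, As, B, Si, Li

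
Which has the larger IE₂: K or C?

After 1 electron has been removed, what remains? K⁺ is the bare [Ar] core; C⁺ still has 3 valence electrons.
Core electrons are held far more tightly than valence electrons, so K tops the IE_2 order.
Tabulated IE_2 (kJ/mol): K 3052, C 2353.
Putting it together, IE_2: C < K.

K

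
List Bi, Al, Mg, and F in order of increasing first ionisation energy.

Al, Bi, Mg, F

F is in period 2, group 17; Mg is in period 3, group 2; Al is in period 3, group 13; Bi is in period 6, group 15.
Across a period the outer electron is held more tightly (higher IE₁); down a group it sits in a higher shell, more shielded, and comes off more easily.
These span different periods and groups, so the two trends combine.
Bi > Al: the two effects oppose for this pair; the across-period effect wins (703 vs 578 kJ/mol).
Mg > Bi: the two effects oppose for this pair; the down-group effect wins (738 vs 703 kJ/mol).
F > Mg: both effects reinforce here, so F is clearly the higher of the two.
Note the exception: Mg has a higher first ionization energy than Al, contrary to the simple trend — Al's single 3p electron is easier to remove than one from Mg's filled 3s².
For reference (kJ/mol): F 1681, Mg 738, Al 578, Bi 703.
So from lowest to highest: Al < Bi < Mg < F.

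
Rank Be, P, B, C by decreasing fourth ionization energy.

B > Be > C > P

After 3 electrons have been removed, what remains? Be³⁺ is already 1 electron into the core; P³⁺ still has 2 valence electrons; B³⁺ is the bare [He] core; C³⁺ still has 1 valence electron.
Pulling an electron out of a noble-gas core costs far more than removing a remaining valence electron, so Be and B sit at the high end of IE_4.
Valence configurations: P³⁺ [Ne]3s², C³⁺ [He]2s¹.
The numbers (kJ/mol): Be 21007, P 4964, B 25026, C 6223.
Overall IE_4 order: P < C < Be < B.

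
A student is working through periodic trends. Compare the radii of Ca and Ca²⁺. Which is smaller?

Ca²⁺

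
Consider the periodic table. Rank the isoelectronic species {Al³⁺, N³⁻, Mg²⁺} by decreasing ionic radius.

N³⁻, Mg²⁺, Al³⁺

All of these have 10 electrons, so size is governed by nuclear charge alone: the more protons, the stronger the pull on the same electron cloud, and the smaller the ion.
Nuclear charges: Al³⁺ (Z=13), Mg²⁺ (Z=12), N³⁻ (Z=7).
Largest to smallest: N³⁻ > Mg²⁺ > Al³⁺.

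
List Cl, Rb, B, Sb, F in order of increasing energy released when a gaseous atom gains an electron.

B is in period 2, group 13; F is in period 2, group 17; Cl is in period 3, group 17; Rb is in period 5, group 1; Sb is in period 5, group 15.
Atoms with high Z_eff and room in the valence shell (especially the halogens) have the most exothermic electron affinities.
Here both period and group differ, so the two effects have to be weighed against each other.
Rb > B: this pair runs against the simple trend — see the exception note.
Sb > Rb: Sb lies to the right of Rb in period 5, so the across-period effect alone puts Sb higher.
F > Sb: relative to Sb, both the across-period and down-group shifts push F's electron affinity up.
Cl > F: this pair runs against the simple trend — see the exception note.
Note the exception: Rb has a higher electron affinity than B, contrary to the simple trend — B's ns²np¹ configuration gives only a small electron affinity — the sparsely filled np subshell binds an added electron weakly.
Note the exception: Cl has a higher electron affinity than F, contrary to the simple trend — F's small 2p subshell makes the incoming electron feel strong e⁻–e⁻ repulsion, so Cl actually releases more energy on gaining an electron.
For reference (kJ/mol): B 27, F 328, Cl 349, Rb 47, Sb 103.
So from lowest to highest: B < Rb < Sb < F < Cl.

B, Rb, Sb, F, Cl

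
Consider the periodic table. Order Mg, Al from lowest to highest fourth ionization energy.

Mg, Al

After 3 electrons have been removed, what remains? Mg³⁺ is already 1 electron into the core; Al³⁺ is the bare [Ne] core.
All of these are removing an electron from a noble-gas core or deeper; the smaller core (lower principal quantum number) is held far more tightly, and within a period the higher nuclear charge binds the same core more tightly.
Tabulated IE_4 (kJ/mol): Mg 10543, Al 11577.
Putting it together, IE_4: Mg < Al.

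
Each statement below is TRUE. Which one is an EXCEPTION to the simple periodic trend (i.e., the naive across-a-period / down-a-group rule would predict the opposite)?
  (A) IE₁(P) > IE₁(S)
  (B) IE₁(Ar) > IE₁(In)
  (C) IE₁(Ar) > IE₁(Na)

(A)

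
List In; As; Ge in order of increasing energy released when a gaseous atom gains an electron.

In < As < Ge

Ge is in period 4, group 14; As is in period 4, group 15; In is in period 5, group 13.
Electron affinity generally becomes more exothermic across a period toward the halogens and less exothermic down a group.
These span different periods and groups, so the two trends combine.
As > In: both effects reinforce here, so As is clearly the higher of the two.
Ge > As: this pair runs against the simple trend — see the exception note.
Note the exception: Ge has a higher electron affinity than As, contrary to the simple trend — adding an electron to As's half-filled 4p³ is unfavourable, so Ge (4p²) has the more exothermic EA.
Approximate values (kJ/mol): Ge 119, As 78, In 29.
So from lowest to highest: In < As < Ge.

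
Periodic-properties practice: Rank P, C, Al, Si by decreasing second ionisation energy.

After 1 electron has been removed, what remains? P⁺ still has 4 valence electrons; C⁺ still has 3 valence electrons; Al⁺ still has 2 valence electrons; Si⁺ still has 3 valence electrons.
All are still removing valence electrons, so compare the +1 ions as you would atoms: IE_2 generally rises across a period (higher Z_eff) and falls down a group (larger shell), subject to the usual subshell exceptions.
Valence configurations: P⁺ [Ne]3s²3p², C⁺ [He]2s²2p¹, Al⁺ [Ne]3s², Si⁺ [Ne]3s²3p¹.
Si⁺ loses a lone 3p electron whereas Al⁺ must break into a filled 3s² pair, so IE_2(Al) > IE_2(Si) even though Si has the higher nuclear charge.
Tabulated IE_2 (kJ/mol): P 1907, C 2353, Al 1817, Si 1577.
Putting it together, IE_2: Si < Al < P < C.

C, P, Al, Si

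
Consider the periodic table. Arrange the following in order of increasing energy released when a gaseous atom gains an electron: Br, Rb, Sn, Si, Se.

Si is in period 3, group 14; Se is in period 4, group 16; Br is in period 4, group 17; Rb is in period 5, group 1; Sn is in period 5, group 14.
Electron affinity generally becomes more exothermic across a period toward the halogens and less exothermic down a group.
These span different periods and groups, so the two trends combine.
Sn > Rb: both are in period 5; the period trend gives Sn the larger value.
Si > Sn: they share group 14; the group trend gives Si the larger value.
Se > Si: the two effects oppose for this pair; the across-period effect wins (195 vs 134 kJ/mol).
Br > Se: both are in period 4; the period trend gives Br the larger value.
Approximate values (kJ/mol): Si 134, Se 195, Br 325, Rb 47, Sn 107.
So from lowest to highest: Rb < Sn < Si < Se < Br.

Rb < Sn < Si < Se < Br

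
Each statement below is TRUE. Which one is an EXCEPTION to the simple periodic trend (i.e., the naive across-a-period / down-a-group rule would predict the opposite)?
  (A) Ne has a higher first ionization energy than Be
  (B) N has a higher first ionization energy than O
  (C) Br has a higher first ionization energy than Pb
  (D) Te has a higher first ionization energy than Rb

(B)

The general trend: first ionization energy increases across a period and decreases down a group.
(A) Ne (period 2, group 18) vs Be (period 2, group 2): the stated order agrees with the simple trend.
(B) N (period 2, group 15) vs O (period 2, group 16): the stated order contradicts the simple trend.
(C) Br (period 4, group 17) vs Pb (period 6, group 14): the stated order agrees with the simple trend.
(D) Te (period 5, group 16) vs Rb (period 5, group 1): the stated order agrees with the simple trend.
The exception is (B): pairing an electron in O's 2p⁴ costs repulsion energy, so O ionizes more easily than half-filled N (2p³).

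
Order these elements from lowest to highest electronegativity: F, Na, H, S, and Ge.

Na < Ge < H < S < F

H is in period 1, group 1; F is in period 2, group 17; Na is in period 3, group 1; S is in period 3, group 16; Ge is in period 4, group 14.
Electronegativity increases across a period and decreases down a group, tracking effective nuclear charge and atomic size.
Neither a single period nor a single group — weigh both effects.
Ge > Na: the two effects oppose for this pair; the across-period effect wins (2.01 vs 0.93).
H > Ge: period and group pull opposite ways; the down-group shift dominates (2.20 vs 2.01).
S > H: the two effects oppose for this pair; the across-period effect wins (2.58 vs 2.20).
F > S: relative to S, both the across-period and down-group shifts push F's electronegativity up.
Approximate values (Pauling): H 2.20, F 3.98, Na 0.93, S 2.58, Ge 2.01.
So from lowest to highest: Na < Ge < H < S < F.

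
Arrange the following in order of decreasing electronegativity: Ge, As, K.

As > Ge > K

K is in period 4, group 1; Ge is in period 4, group 14; As is in period 4, group 15.
Atoms toward the upper right of the periodic table pull bonding electrons most strongly.
All lie in period 4, so electronegativity increases left to right.
So from highest to lowest: As > Ge > K.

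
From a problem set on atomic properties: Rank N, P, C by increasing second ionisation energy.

The second ionization energy removes an electron from the +1 ion. For each element: N⁺ still has 4 valence electrons; P⁺ still has 4 valence electrons; C⁺ still has 3 valence electrons.
All are still removing valence electrons, so compare the +1 ions as you would atoms: IE_2 generally rises across a period (higher Z_eff) and falls down a group (larger shell), subject to the usual subshell exceptions.
Valence configurations: N⁺ [He]2s²2p², P⁺ [Ne]3s²3p², C⁺ [He]2s²2p¹.
The numbers (kJ/mol): N 2856, P 1907, C 2353.
So the second ionization energies run P < C < N.

P < C < N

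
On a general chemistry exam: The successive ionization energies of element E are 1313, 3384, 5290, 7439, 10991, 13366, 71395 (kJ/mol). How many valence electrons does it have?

Look for the largest jump between consecutive ionization energies: IE7/IE6 ≈ 5.3, far larger than any earlier ratio.
That jump marks the point where a core electron is being removed. So the atom has 6 valence electrons.

6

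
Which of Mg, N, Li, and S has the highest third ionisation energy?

IE_3 is the cost of taking one more electron from the +2 cation: Mg²⁺ is the bare [Ne] core; N²⁺ still has 3 valence electrons; Li²⁺ is already 1 electron into the core; S²⁺ still has 4 valence electrons.
Breaking into a closed-shell core is much more expensive than removing a leftover valence electron — Mg and Li have the largest IE_3 here.
Valence configurations: N²⁺ [He]2s²2p¹, S²⁺ [Ne]3s²3p².
Tabulated IE_3 (kJ/mol): Mg 7733, N 4578, Li 11815, S 3357.
So the third ionization energies run S < N < Mg < Li.

Li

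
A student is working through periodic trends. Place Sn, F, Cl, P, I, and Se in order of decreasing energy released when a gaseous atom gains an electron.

Cl > F > I > Se > Sn > P

Atoms with high Z_eff and room in the valence shell (especially the halogens) have the most exothermic electron affinities.
Neither a single period nor a single group — weigh both effects.
Sn > P: this pair runs against the simple trend — see the exception note.
Se > Sn: both effects reinforce here, so Se is clearly the higher of the two.
I > Se: period and group pull opposite ways; the across-period shift dominates (295 vs 195 kJ/mol).
F > I: F sits above I in group 17, so the down-group effect alone puts F higher.
Cl > F: this pair runs against the simple trend — see the exception note.
Note the exception: Sn has a higher electron affinity than P, contrary to the simple trend — adding an electron to P's half-filled np³ subshell costs electron-pairing energy.
Note the exception: Cl has a higher electron affinity than F, contrary to the simple trend — F's small 2p subshell makes the incoming electron feel strong e⁻–e⁻ repulsion, so Cl actually releases more energy on gaining an electron.
For reference (kJ/mol): F 328, P 72, Cl 349, Se 195, Sn 107, I 295.
So from highest to lowest: Cl > F > I > Se > Sn > P.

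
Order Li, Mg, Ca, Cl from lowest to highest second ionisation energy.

Consider each +1 ion: Li⁺ is the bare [He] core; Mg⁺ still has 1 valence electron; Ca⁺ still has 1 valence electron; Cl⁺ still has 6 valence electrons.
Breaking into a closed-shell core is much more expensive than removing a leftover valence electron — Li has the largest IE_2 here.
Valence configurations: Mg⁺ [Ne]3s¹, Ca⁺ [Ar]4s¹, Cl⁺ [Ne]3s²3p⁴.
Tabulated IE_2 (kJ/mol): Li 7298, Mg 1451, Ca 1145, Cl 2298.
So the second ionization energies run Ca < Mg < Cl < Li.

Ca < Mg < Cl < Li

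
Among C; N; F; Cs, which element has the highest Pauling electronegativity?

F

Electronegativity increases across a period and decreases down a group, tracking effective nuclear charge and atomic size.
Neither a single period nor a single group — weigh both effects.
C > Cs: relative to Cs, both the across-period and down-group shifts push C's electronegativity up.
N > C: both are in period 2; the period trend gives N the larger value.
F > N: F lies to the right of N in period 2, so the across-period effect alone puts F higher.
Approximate values (Pauling): C 2.55, N 3.04, F 3.98, Cs 0.79.
The highest Pauling electronegativity among these belongs to F.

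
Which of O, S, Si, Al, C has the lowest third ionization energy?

Consider each +2 ion: O²⁺ still has 4 valence electrons; S²⁺ still has 4 valence electrons; Si²⁺ still has 2 valence electrons; Al²⁺ still has 1 valence electron; C²⁺ still has 2 valence electrons.
All are still removing valence electrons, so compare the +2 ions as you would atoms: IE_3 generally rises across a period (higher Z_eff) and falls down a group (larger shell), subject to the usual subshell exceptions.
Valence configurations: O²⁺ [He]2s²2p², S²⁺ [Ne]3s²3p², Si²⁺ [Ne]3s², Al²⁺ [Ne]3s¹, C²⁺ [He]2s².
Approximate IE_3 values (kJ/mol): O 5300, S 3357, Si 3232, Al 2745, C 4620.
Hence IE_3: Al < Si < S < C < O.

Al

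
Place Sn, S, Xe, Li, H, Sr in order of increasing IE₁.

Li, Sr, Sn, S, Xe, H

H is in period 1, group 1; Li is in period 2, group 1; S is in period 3, group 16; Sr is in period 5, group 2; Sn is in period 5, group 14; Xe is in period 5, group 18.
Across a period the outer electron is held more tightly (higher IE₁); down a group it sits in a higher shell, more shielded, and comes off more easily.
These span different periods and groups, so the two trends combine.
Sr > Li: the two effects oppose for this pair; the across-period effect wins (550 vs 520 kJ/mol).
Sn > Sr: both are in period 5; the period trend gives Sn the larger value.
S > Sn: relative to Sn, both the across-period and down-group shifts push S's first ionization energy up.
Xe > S: period and group pull opposite ways; the across-period shift dominates (1170 vs 1000 kJ/mol).
H > Xe: the two effects oppose for this pair; the down-group effect wins (1312 vs 1170 kJ/mol).
Approximate values (kJ/mol): H 1312, Li 520, S 1000, Sr 550, Sn 709, Xe 1170.
So from lowest to highest: Li < Sr < Sn < S < Xe < H.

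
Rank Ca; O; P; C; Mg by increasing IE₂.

The second ionization energy removes an electron from the +1 ion. For each element: Ca⁺ still has 1 valence electron; O⁺ still has 5 valence electrons; P⁺ still has 4 valence electrons; C⁺ still has 3 valence electrons; Mg⁺ still has 1 valence electron.
All are still removing valence electrons, so compare the +1 ions as you would atoms: IE_2 generally rises across a period (higher Z_eff) and falls down a group (larger shell), subject to the usual subshell exceptions.
Valence configurations: Ca⁺ [Ar]4s¹, O⁺ [He]2s²2p³, P⁺ [Ne]3s²3p², C⁺ [He]2s²2p¹, Mg⁺ [Ne]3s¹.
Approximate IE_2 values (kJ/mol): Ca 1145, O 3388, P 1907, C 2353, Mg 1451.
Overall IE_2 order: Ca < Mg < P < C < O.

Ca, Mg, P, C, O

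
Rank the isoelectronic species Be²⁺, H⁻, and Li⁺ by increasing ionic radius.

All of these have 2 electrons, so size is governed by nuclear charge alone: the more protons, the stronger the pull on the same electron cloud, and the smaller the ion.
Nuclear charges: Be²⁺ (Z=4), Li⁺ (Z=3), H⁻ (Z=1).
Smallest to largest: Be²⁺ < Li⁺ < H⁻.

Be²⁺ < Li⁺ < H⁻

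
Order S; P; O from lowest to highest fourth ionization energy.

IE_4 is the cost of taking one more electron from the +3 cation: S³⁺ still has 3 valence electrons; P³⁺ still has 2 valence electrons; O³⁺ still has 3 valence electrons.
All are still removing valence electrons, so compare the +3 ions as you would atoms: IE_4 generally rises across a period (higher Z_eff) and falls down a group (larger shell), subject to the usual subshell exceptions.
Valence configurations: S³⁺ [Ne]3s²3p¹, P³⁺ [Ne]3s², O³⁺ [He]2s²2p¹.
S³⁺ loses a lone 3p electron whereas P³⁺ must break into a filled 3s² pair, so IE_4(P) > IE_4(S) even though S has the higher nuclear charge.
Tabulated IE_4 (kJ/mol): S 4556, P 4964, O 7469.
Putting it together, IE_4: S < P < O.

S, P, O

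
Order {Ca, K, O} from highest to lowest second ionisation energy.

O > K > Ca

The second ionization energy removes an electron from the +1 ion. For each element: Ca⁺ still has 1 valence electron; K⁺ is the bare [Ar] core; O⁺ still has 5 valence electrons.
Usually core removal costs more than valence removal, but here the competition is close: a tightly held n=2 valence electron can cost more to remove than an n=3 core electron, so the actual values have to decide it.
Valence configurations: Ca⁺ [Ar]4s¹, O⁺ [He]2s²2p³.
The numbers (kJ/mol): Ca 1145, K 3052, O 3388.
So the second ionization energies run Ca < K < O.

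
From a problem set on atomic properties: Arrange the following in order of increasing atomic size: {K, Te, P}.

Across a period the added protons contract the valence shell; down a group each new principal shell makes the atom larger.
These span different periods and groups, so the two trends combine.
Te > P: the two effects oppose for this pair; the down-group effect wins (136 vs 111 pm).
K > Te: the two effects oppose for this pair; the across-period effect wins (196 vs 136 pm).
Approximate values (pm): P 111, K 196, Te 136.
So from smallest to largest: P < Te < K.

P, Te, K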